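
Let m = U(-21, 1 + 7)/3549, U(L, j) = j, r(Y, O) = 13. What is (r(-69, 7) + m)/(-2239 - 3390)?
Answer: -46145/19977321 ≈ -0.0023099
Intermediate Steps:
m = 8/3549 (m = (1 + 7)/3549 = 8*(1/3549) = 8/3549 ≈ 0.0022542)
(r(-69, 7) + m)/(-2239 - 3390) = (13 + 8/3549)/(-2239 - 3390) = (46145/3549)/(-5629) = (46145/3549)*(-1/5629) = -46145/19977321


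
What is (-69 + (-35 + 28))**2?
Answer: 5776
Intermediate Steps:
(-69 + (-35 + 28))**2 = (-69 - 7)**2 = (-76)**2 = 5776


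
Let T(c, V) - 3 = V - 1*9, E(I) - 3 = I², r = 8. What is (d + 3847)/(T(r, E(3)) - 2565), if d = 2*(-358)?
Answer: -3131/2559 ≈ -1.2235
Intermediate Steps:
E(I) = 3 + I²
d = -716
T(c, V) = -6 + V (T(c, V) = 3 + (V - 1*9) = 3 + (V - 9) = 3 + (-9 + V) = -6 + V)
(d + 3847)/(T(r, E(3)) - 2565) = (-716 + 3847)/((-6 + (3 + 3²)) - 2565) = 3131/((-6 + (3 + 9)) - 2565) = 3131/((-6 + 12) - 2565) = 3131/(6 - 2565) = 3131/(-2559) = 3131*(-1/2559) = -3131/2559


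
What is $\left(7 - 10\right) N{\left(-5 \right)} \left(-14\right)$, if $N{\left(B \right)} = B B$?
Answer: $1050$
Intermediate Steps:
$N{\left(B \right)} = B^{2}$
$\left(7 - 10\right) N{\left(-5 \right)} \left(-14\right) = \left(7 - 10\right) \left(-5\right)^{2} \left(-14\right) = \left(-3\right) 25 \left(-14\right) = \left(-75\right) \left(-14\right) = 1050$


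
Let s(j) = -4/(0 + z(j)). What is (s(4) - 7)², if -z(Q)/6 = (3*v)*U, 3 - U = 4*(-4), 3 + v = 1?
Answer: 1435204/29241 ≈ 49.082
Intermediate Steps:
v = -2 (v = -3 + 1 = -2)
U = 19 (U = 3 - 4*(-4) = 3 - 1*(-16) = 3 + 16 = 19)
z(Q) = 684 (z(Q) = -6*3*(-2)*19 = -(-36)*19 = -6*(-114) = 684)
s(j) = -1/171 (s(j) = -4/(0 + 684) = -4/684 = (1/684)*(-4) = -1/171)
(s(4) - 7)² = (-1/171 - 7)² = (-1198/171)² = 1435204/29241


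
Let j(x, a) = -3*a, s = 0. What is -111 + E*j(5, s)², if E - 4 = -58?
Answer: -111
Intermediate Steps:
E = -54 (E = 4 - 58 = -54)
-111 + E*j(5, s)² = -111 - 54*(-3*0)² = -111 - 54*0² = -111 - 54*0 = -111 + 0 = -111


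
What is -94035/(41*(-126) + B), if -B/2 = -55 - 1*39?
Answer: 94035/4978 ≈ 18.890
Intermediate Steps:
B = 188 (B = -2*(-55 - 1*39) = -2*(-55 - 39) = -2*(-94) = 188)
-94035/(41*(-126) + B) = -94035/(41*(-126) + 188) = -94035/(-5166 + 188) = -94035/(-4978) = -94035*(-1/4978) = 94035/4978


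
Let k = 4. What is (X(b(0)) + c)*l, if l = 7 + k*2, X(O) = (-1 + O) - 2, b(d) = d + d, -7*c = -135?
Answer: 1710/7 ≈ 244.29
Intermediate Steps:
c = 135/7 (c = -1/7*(-135) = 135/7 ≈ 19.286)
b(d) = 2*d
X(O) = -3 + O
l = 15 (l = 7 + 4*2 = 7 + 8 = 15)
(X(b(0)) + c)*l = ((-3 + 2*0) + 135/7)*15 = ((-3 + 0) + 135/7)*15 = (-3 + 135/7)*15 = (114/7)*15 = 1710/7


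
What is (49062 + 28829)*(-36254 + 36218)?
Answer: -2804076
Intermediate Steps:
(49062 + 28829)*(-36254 + 36218) = 77891*(-36) = -2804076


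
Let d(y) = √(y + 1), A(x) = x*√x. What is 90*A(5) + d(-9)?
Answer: 450*√5 + 2*I*√2 ≈ 1006.2 + 2.8284*I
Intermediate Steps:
A(x) = x^(3/2)
d(y) = √(1 + y)
90*A(5) + d(-9) = 90*5^(3/2) + √(1 - 9) = 90*(5*√5) + √(-8) = 450*√5 + 2*I*√2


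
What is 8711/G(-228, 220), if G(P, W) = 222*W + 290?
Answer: 8711/49130 ≈ 0.17731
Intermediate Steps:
G(P, W) = 290 + 222*W
8711/G(-228, 220) = 8711/(290 + 222*220) = 8711/(290 + 48840) = 8711/49130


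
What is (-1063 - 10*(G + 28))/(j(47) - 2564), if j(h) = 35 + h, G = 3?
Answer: 1373/2482 ≈ 0.55318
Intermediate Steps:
(-1063 - 10*(G + 28))/(j(47) - 2564) = (-1063 - 10*(3 + 28))/((35 + 47) - 2564) = (-1063 - 10*31)/(82 - 2564) = (-1063 - 310)/(-2482) = -1373*(-1/2482) = 1373/2482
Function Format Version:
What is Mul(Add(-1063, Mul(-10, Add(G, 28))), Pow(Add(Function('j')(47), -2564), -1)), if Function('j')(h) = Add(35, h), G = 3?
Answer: Rational(1373, 2482) ≈ 0.55318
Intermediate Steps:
Mul(Add(-1063, Mul(-10, Add(G, 28))), Pow(Add(Function('j')(47), -2564), -1)) = Mul(Add(-1063, Mul(-10, Add(3, 28))), Pow(Add(Add(35, 47), -2564), -1)) = Mul(Add(-1063, Mul(-10, 31)), Pow(Add(82, -2564), -1)) = Mul(Add(-1063, -310), Pow(-2482, -1)) = Mul(-1373, Rational(-1, 2482)) = Rational(1373, 2482)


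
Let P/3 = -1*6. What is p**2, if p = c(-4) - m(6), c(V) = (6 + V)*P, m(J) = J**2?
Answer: 5184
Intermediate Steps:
P = -18 (P = 3*(-1*6) = 3*(-6) = -18)
c(V) = -108 - 18*V (c(V) = (6 + V)*(-18) = -108 - 18*V)
p = -72 (p = (-108 - 18*(-4)) - 1*6**2 = (-108 + 72) - 1*36 = -36 - 36 = -72)
p**2 = (-72)**2 = 5184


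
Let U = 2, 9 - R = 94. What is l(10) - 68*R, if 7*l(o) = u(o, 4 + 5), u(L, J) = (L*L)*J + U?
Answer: 41362/7 ≈ 5908.9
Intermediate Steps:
R = -85 (R = 9 - 1*94 = 9 - 94 = -85)
u(L, J) = 2 + J*L² (u(L, J) = (L*L)*J + 2 = L²*J + 2 = J*L² + 2 = 2 + J*L²)
l(o) = 2/7 + 9*o²/7 (l(o) = (2 + (4 + 5)*o²)/7 = (2 + 9*o²)/7 = 2/7 + 9*o²/7)
l(10) - 68*R = (2/7 + (9/7)*10²) - 68*(-85) = (2/7 + (9/7)*100) + 5780 = (2/7 + 900/7) + 5780 = 902/7 + 5780 = 41362/7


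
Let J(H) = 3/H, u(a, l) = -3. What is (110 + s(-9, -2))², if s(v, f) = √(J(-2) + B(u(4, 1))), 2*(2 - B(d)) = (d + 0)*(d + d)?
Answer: (220 + I*√34)²/4 ≈ 12092.0 + 641.4*I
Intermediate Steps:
B(d) = 2 - d² (B(d) = 2 - (d + 0)*(d + d)/2 = 2 - d*2*d/2 = 2 - d²)
s(v, f) = I*√34/2 (s(v, f) = √(3/(-2) + (2 - 1*(-3)²)) = √(3*(-½) + (2 - 1*9)) = √(-3/2 + (2 - 9)) = √(-3/2 - 7) = √(-17/2) = I*√34/2)
(110 + s(-9, -2))² = (110 + I*√34/2)²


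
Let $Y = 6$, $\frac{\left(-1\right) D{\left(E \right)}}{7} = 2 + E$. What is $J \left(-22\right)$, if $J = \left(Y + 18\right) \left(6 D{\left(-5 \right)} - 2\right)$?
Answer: $-65472$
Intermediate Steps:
$D{\left(E \right)} = -14 - 7 E$ ($D{\left(E \right)} = - 7 \left(2 + E\right) = -14 - 7 E$)
$J = 2976$ ($J = \left(6 + 18\right) \left(6 \left(-14 - -35\right) - 2\right) = 24 \left(6 \left(-14 + 35\right) - 2\right) = 24 \left(6 \cdot 21 - 2\right) = 24 \left(126 - 2\right) = 24 \cdot 124 = 2976$)
$J \left(-22\right) = 2976 \left(-22\right) = -65472$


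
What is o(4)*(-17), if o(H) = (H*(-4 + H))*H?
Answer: 0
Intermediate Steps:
o(H) = H**2*(-4 + H)
o(4)*(-17) = (4**2*(-4 + 4))*(-17) = (16*0)*(-17) = 0*(-17) = 0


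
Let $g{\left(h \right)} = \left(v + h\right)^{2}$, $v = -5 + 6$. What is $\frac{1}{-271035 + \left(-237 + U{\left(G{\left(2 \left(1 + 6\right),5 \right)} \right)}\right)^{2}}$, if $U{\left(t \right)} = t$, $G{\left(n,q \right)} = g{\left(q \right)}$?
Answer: $- \frac{1}{230634} \approx -4.3359 \cdot 10^{-6}$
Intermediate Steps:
$v = 1$
$g{\left(h \right)} = \left(1 + h\right)^{2}$
$G{\left(n,q \right)} = \left(1 + q\right)^{2}$
$\frac{1}{-271035 + \left(-237 + U{\left(G{\left(2 \left(1 + 6\right),5 \right)} \right)}\right)^{2}} = \frac{1}{-271035 + \left(-237 + \left(1 + 5\right)^{2}\right)^{2}} = \frac{1}{-271035 + \left(-237 + 6^{2}\right)^{2}} = \frac{1}{-271035 + \left(-237 + 36\right)^{2}} = \frac{1}{-271035 + \left(-201\right)^{2}} = \frac{1}{-271035 + 40401} = \frac{1}{-230634} = - \frac{1}{230634}$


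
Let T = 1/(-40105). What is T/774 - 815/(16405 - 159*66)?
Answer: -25298640961/183484946970 ≈ -0.13788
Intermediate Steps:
T = -1/40105 ≈ -2.4935e-5
T/774 - 815/(16405 - 159*66) = -1/40105/774 - 815/(16405 - 159*66) = -1/40105*1/774 - 815/(16405 - 10494) = -1/31041270 - 815/5911 = -25298640961/183484946970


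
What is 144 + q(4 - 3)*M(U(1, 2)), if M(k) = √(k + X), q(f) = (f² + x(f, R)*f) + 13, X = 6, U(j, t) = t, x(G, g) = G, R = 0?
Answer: 144 + 30*√2 ≈ 186.43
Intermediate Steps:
q(f) = 13 + 2*f² (q(f) = (f² + f*f) + 13 = (f² + f²) + 13 = 2*f² + 13 = 13 + 2*f²)
M(k) = √(6 + k) (M(k) = √(k + 6) = √(6 + k))
144 + q(4 - 3)*M(U(1, 2)) = 144 + (13 + 2*(4 - 3)²)*√(6 + 2) = 144 + (13 + 2*1²)*√8 = 144 + (13 + 2*1)*(2*√2) = 144 + (13 + 2)*(2*√2) = 144 + 15*(2*√2) = 144 + 30*√2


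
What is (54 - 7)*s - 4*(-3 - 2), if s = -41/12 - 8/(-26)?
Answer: -19675/156 ≈ -126.12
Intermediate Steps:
s = -485/156 (s = -41*1/12 - 8*(-1/26) = -41/12 + 4/13 = -485/156 ≈ -3.1090)
(54 - 7)*s - 4*(-3 - 2) = (54 - 7)*(-485/156) - 4*(-3 - 2) = 47*(-485/156) - 4*(-5) = -22795/156 + 20 = -19675/156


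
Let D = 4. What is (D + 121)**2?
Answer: 15625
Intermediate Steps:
(D + 121)**2 = (4 + 121)**2 = 125**2 = 15625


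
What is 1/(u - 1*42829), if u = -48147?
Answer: -1/90976 ≈ -1.0992e-5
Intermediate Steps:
1/(u - 1*42829) = 1/(-48147 - 1*42829) = 1/(-48147 - 42829) = 1/(-90976) = -1/90976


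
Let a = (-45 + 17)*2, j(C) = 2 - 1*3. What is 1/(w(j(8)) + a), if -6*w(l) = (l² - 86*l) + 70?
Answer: -6/493 ≈ -0.012170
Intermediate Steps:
j(C) = -1 (j(C) = 2 - 3 = -1)
w(l) = -35/3 - l²/6 + 43*l/3 (w(l) = -((l² - 86*l) + 70)/6 = -(70 + l² - 86*l)/6 = -35/3 - l²/6 + 43*l/3)
a = -56 (a = -28*2 = -56)
1/(w(j(8)) + a) = 1/((-35/3 - ⅙*(-1)² + (43/3)*(-1)) - 56) = 1/((-35/3 - ⅙*1 - 43/3) - 56) = 1/((-35/3 - ⅙ - 43/3) - 56) = 1/(-157/6 - 56) = 1/(-493/6) = -6/493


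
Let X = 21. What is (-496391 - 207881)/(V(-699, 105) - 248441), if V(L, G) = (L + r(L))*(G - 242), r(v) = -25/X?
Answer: 14789712/3202813 ≈ 4.6177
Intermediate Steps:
r(v) = -25/21
V(L, G) = (-242 + G)*(-25/21 + L) (V(L, G) = (L - 25/21)*(G - 242) = (-25/21 + L)*(-242 + G) = (-242 + G)*(-25/21 + L))
(-496391 - 207881)/(V(-699, 105) - 248441) = (-496391 - 207881)/((6050/21 - 242*(-699) - 25/21*105 + 105*(-699)) - 248441) = -704272/((6050/21 + 169158 - 125 - 73395) - 248441) = -704272/(2014448/21 - 248441) = -704272/(-3202813/21) = -704272*(-21/3202813) = 14789712/3202813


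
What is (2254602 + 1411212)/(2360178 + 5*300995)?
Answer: 3665814/3865153 ≈ 0.94843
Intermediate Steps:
(2254602 + 1411212)/(2360178 + 5*300995) = 3665814/(2360178 + 1504975) = 3665814/3865153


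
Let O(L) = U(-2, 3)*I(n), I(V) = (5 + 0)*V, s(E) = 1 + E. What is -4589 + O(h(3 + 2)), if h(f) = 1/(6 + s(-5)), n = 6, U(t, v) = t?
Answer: -4649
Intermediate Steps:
I(V) = 5*V
h(f) = 1/2 (h(f) = 1/(6 + (1 - 5)) = 1/(6 - 4) = 1/2)
O(L) = -60 (O(L) = -10*6 = -2*30 = -60)
-4589 + O(h(3 + 2)) = -4589 - 60 = -4649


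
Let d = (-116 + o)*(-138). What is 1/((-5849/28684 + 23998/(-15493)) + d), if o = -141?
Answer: 444401212/15760354407603 ≈ 2.8197e-5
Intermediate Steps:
d = 35466 (d = (-116 - 141)*(-138) = -257*(-138) = 35466)
1/((-5849/28684 + 23998/(-15493)) + d) = 1/((-5849/28684 + 23998/(-15493)) + 35466) = 1/((-5849*1/28684 + 23998*(-1/15493)) + 35466) = 1/((-5849/28684 - 23998/15493) + 35466) = 1/(-778977189/444401212 + 35466) = 1/(15760354407603/444401212) = 444401212/15760354407603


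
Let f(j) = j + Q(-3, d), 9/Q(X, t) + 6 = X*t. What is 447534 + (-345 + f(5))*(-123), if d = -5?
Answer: 489231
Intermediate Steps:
Q(X, t) = 9/(-6 + X*t)
f(j) = 1 + j (f(j) = j + 9/(-6 - 3*(-5)) = j + 9/(-6 + 15) = j + 9/9 = j + 9*(1/9) = j + 1 = 1 + j)
447534 + (-345 + f(5))*(-123) = 447534 + (-345 + (1 + 5))*(-123) = 447534 + (-345 + 6)*(-123) = 447534 - 339*(-123) = 447534 + 41697 = 489231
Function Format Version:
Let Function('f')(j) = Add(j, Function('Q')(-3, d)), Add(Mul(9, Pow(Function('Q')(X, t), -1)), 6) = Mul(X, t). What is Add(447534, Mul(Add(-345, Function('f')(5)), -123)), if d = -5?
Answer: 489231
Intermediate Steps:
Function('Q')(X, t) = Mul(9, Pow(Add(-6, Mul(X, t)), -1))
Function('f')(j) = Add(1, j) (Function('f')(j) = Add(j, Mul(9, Pow(Add(-6, Mul(-3, -5)), -1))) = Add(j, Mul(9, Pow(Add(-6, 15), -1))) = Add(j, Mul(9, Pow(9, -1))) = Add(j, Mul(9, Rational(1, 9))) = Add(j, 1) = Add(1, j))
Add(447534, Mul(Add(-345, Function('f')(5)), -123)) = Add(447534, Mul(Add(-345, Add(1, 5)), -123)) = Add(447534, Mul(Add(-345, 6), -123)) = Add(447534, Mul(-339, -123)) = Add(447534, 41697) = 489231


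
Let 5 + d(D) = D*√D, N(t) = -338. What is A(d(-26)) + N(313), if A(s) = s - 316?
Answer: -659 - 26*I*√26 ≈ -659.0 - 132.57*I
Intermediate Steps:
d(D) = -5 + D^(3/2) (d(D) = -5 + D*√D = -5 + D^(3/2))
A(s) = -316 + s
A(d(-26)) + N(313) = (-316 + (-5 + (-26)^(3/2))) - 338 = (-316 + (-5 - 26*I*√26)) - 338 = (-321 - 26*I*√26) - 338 = -659 - 26*I*√26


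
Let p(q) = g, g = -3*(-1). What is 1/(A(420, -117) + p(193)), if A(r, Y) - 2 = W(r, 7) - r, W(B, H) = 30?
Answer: -1/385 ≈ -0.0025974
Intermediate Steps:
g = 3
A(r, Y) = 32 - r (A(r, Y) = 2 + (30 - r) = 32 - r)
p(q) = 3
1/(A(420, -117) + p(193)) = 1/((32 - 1*420) + 3) = 1/((32 - 420) + 3) = 1/(-388 + 3) = 1/(-385) = -1/385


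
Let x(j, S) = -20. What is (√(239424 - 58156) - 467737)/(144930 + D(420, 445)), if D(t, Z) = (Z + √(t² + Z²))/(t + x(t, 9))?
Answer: -27115857506965/8402010947259 - 10*√678712709/8402010947259 + 2338685*√14977/8402010947259 + 115944890*√45317/8402010947259 ≈ -3.2243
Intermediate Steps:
D(t, Z) = (Z + √(Z² + t²))/(-20 + t) (D(t, Z) = (Z + √(t² + Z²))/(t - 20) = (Z + √(Z² + t²))/(-20 + t))
(√(239424 - 58156) - 467737)/(144930 + D(420, 445)) = (√(239424 - 58156) - 467737)/(144930 + (445 + √(445² + 420²))/(-20 + 420)) = (√181268 - 467737)/(144930 + (445 + √(198025 + 176400))/400) = (2*√45317 - 467737)/(144930 + (445 + √374425)/400) = (-467737 + 2*√45317)/(144930 + (445 + 5*√14977)/400) = (-467737 + 2*√45317)/(144930 + (89/80 + √14977/80)) = (-467737 + 2*√45317)/(11594489/80 + √14977/80)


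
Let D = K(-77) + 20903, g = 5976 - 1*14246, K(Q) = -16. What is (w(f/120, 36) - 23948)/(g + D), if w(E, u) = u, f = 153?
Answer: -23912/12617 ≈ -1.8952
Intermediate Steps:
g = -8270 (g = 5976 - 14246 = -8270)
D = 20887 (D = -16 + 20903 = 20887)
(w(f/120, 36) - 23948)/(g + D) = (36 - 23948)/(-8270 + 20887) = -23912/12617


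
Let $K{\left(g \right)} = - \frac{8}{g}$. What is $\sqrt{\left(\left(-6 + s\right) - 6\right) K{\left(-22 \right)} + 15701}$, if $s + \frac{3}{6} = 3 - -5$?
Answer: $\frac{\sqrt{1899623}}{11} \approx 125.3$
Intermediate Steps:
$s = \frac{15}{2}$ ($s = - \frac{1}{2} + \left(3 - -5\right) = - \frac{1}{2} + \left(3 + 5\right) = - \frac{1}{2} + 8 = \frac{15}{2} \approx 7.5$)
$\sqrt{\left(\left(-6 + s\right) - 6\right) K{\left(-22 \right)} + 15701} = \sqrt{\left(\left(-6 + \frac{15}{2}\right) - 6\right) \left(- \frac{8}{-22}\right) + 15701} = \sqrt{\left(\frac{3}{2} - 6\right) \left(\left(-8\right) \left(- \frac{1}{22}\right)\right) + 15701} = \sqrt{\left(- \frac{9}{2}\right) \frac{4}{11} + 15701} = \sqrt{- \frac{18}{11} + 15701} = \sqrt{\frac{172693}{11}} = \frac{\sqrt{1899623}}{11}$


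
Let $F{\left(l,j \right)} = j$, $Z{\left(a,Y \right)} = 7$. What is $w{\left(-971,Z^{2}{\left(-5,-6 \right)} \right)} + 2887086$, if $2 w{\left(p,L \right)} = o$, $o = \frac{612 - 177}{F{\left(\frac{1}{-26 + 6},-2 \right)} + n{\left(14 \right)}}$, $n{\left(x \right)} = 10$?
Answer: $\frac{46193811}{16} \approx 2.8871 \cdot 10^{6}$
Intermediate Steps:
$o = \frac{435}{8}$ ($o = \frac{612 - 177}{-2 + 10} = \frac{435}{8} \approx 54.375$)
$w{\left(p,L \right)} = \frac{435}{16}$ ($w{\left(p,L \right)} = \frac{1}{2} \cdot \frac{435}{8} = \frac{435}{16}$)
$w{\left(-971,Z^{2}{\left(-5,-6 \right)} \right)} + 2887086 = \frac{435}{16} + 2887086 = \frac{46193811}{16}$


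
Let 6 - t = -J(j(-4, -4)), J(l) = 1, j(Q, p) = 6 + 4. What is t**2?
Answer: 49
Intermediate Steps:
j(Q, p) = 10
t = 7 (t = 6 - (-1) = 6 - 1*(-1) = 6 + 1 = 7)
t**2 = 7**2 = 49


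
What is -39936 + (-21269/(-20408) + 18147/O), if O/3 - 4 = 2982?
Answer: -1216722256171/30469144 ≈ -39933.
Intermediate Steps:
O = 8958 (O = 12 + 3*2982 = 12 + 8946 = 8958)
-39936 + (-21269/(-20408) + 18147/O) = -39936 + (-21269/(-20408) + 18147/8958) = -39936 + (-21269*(-1/20408) + 18147*(1/8958)) = -39936 + (21269/20408 + 6049/2986) = -39936 + 93478613/30469144 = -1216722256171/30469144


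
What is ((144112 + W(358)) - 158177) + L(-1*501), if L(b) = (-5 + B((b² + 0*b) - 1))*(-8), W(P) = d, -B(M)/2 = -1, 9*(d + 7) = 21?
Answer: -42137/3 ≈ -14046.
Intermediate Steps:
d = -14/3 (d = -7 + (⅑)*21 = -7 + 7/3 = -14/3 ≈ -4.6667)
B(M) = 2 (B(M) = -2*(-1) = 2)
W(P) = -14/3
L(b) = 24 (L(b) = (-5 + 2)*(-8) = -3*(-8) = 24)
((144112 + W(358)) - 158177) + L(-1*501) = ((144112 - 14/3) - 158177) + 24 = (432322/3 - 158177) + 24 = -42209/3 + 24 = -42137/3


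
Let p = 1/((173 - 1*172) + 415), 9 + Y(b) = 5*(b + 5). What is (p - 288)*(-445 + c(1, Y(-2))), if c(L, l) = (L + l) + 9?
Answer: 3953631/32 ≈ 1.2355e+5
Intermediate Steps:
Y(b) = 16 + 5*b (Y(b) = -9 + 5*(b + 5) = -9 + 5*(5 + b) = -9 + (25 + 5*b) = 16 + 5*b)
p = 1/416 (p = 1/((173 - 172) + 415) = 1/(1 + 415) = 1/416 ≈ 0.0024038)
c(L, l) = 9 + L + l
(p - 288)*(-445 + c(1, Y(-2))) = (1/416 - 288)*(-445 + (9 + 1 + (16 + 5*(-2)))) = -119807*(-445 + (9 + 1 + (16 - 10)))/416 = -119807*(-445 + (9 + 1 + 6))/416 = -119807*(-445 + 16)/416 = -119807/416*(-429) = 3953631/32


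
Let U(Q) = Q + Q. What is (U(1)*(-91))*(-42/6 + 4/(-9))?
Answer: 12194/9 ≈ 1354.9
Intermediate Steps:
U(Q) = 2*Q
(U(1)*(-91))*(-42/6 + 4/(-9)) = ((2*1)*(-91))*(-42/6 + 4/(-9)) = (2*(-91))*(-42*⅙ + 4*(-⅑)) = -182*(-7 - 4/9) = -182*(-67/9) = 12194/9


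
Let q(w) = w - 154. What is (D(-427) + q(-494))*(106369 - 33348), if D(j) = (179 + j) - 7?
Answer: -65937963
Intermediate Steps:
D(j) = 172 + j
q(w) = -154 + w
(D(-427) + q(-494))*(106369 - 33348) = ((172 - 427) + (-154 - 494))*(106369 - 33348) = (-255 - 648)*73021 = -903*73021 = -65937963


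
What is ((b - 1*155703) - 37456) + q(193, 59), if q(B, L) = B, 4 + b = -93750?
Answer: -286720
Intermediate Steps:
b = -93754 (b = -4 - 93750 = -93754)
((b - 1*155703) - 37456) + q(193, 59) = ((-93754 - 1*155703) - 37456) + 193 = ((-93754 - 155703) - 37456) + 193 = (-249457 - 37456) + 193 = -286913 + 193 = -286720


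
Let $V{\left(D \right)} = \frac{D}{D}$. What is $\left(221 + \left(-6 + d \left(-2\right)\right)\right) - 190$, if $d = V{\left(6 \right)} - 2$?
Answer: $27$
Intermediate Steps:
$V{\left(D \right)} = 1$
$d = -1$ ($d = 1 - 2 = -1$)
$\left(221 + \left(-6 + d \left(-2\right)\right)\right) - 190 = \left(221 - 4\right) - 190 = 217 - 190 = 27$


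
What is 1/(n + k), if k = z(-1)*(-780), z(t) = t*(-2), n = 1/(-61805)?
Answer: -61805/96415801 ≈ -0.00064103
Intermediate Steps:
n = -1/61805 ≈ -1.6180e-5
z(t) = -2*t
k = -1560 (k = -2*(-1)*(-780) = 2*(-780) = -1560)
1/(n + k) = 1/(-1/61805 - 1560) = 1/(-96415801/61805) = -61805/96415801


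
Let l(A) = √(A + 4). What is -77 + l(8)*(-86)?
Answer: -77 - 172*√3 ≈ -374.91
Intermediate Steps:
l(A) = √(4 + A)
-77 + l(8)*(-86) = -77 + √(4 + 8)*(-86) = -77 + √12*(-86) = -77 + (2*√3)*(-86) = -77 - 172*√3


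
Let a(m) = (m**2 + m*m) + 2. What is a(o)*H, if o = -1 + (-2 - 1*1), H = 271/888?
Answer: 4607/444 ≈ 10.376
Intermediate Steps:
H = 271/888 (H = 271*(1/888) = 271/888 ≈ 0.30518)
o = -4 (o = -1 + (-2 - 1) = -1 - 3 = -4)
a(m) = 2 + 2*m**2 (a(m) = (m**2 + m**2) + 2 = 2*m**2 + 2 = 2 + 2*m**2)
a(o)*H = (2 + 2*(-4)**2)*(271/888) = (2 + 2*16)*(271/888) = (2 + 32)*(271/888) = 34*(271/888) = 4607/444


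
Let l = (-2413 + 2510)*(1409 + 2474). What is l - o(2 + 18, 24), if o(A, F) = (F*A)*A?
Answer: 367051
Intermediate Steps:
o(A, F) = F*A² (o(A, F) = (A*F)*A = F*A²)
l = 376651 (l = 97*3883 = 376651)
l - o(2 + 18, 24) = 376651 - 24*(2 + 18)² = 376651 - 24*20² = 376651 - 24*400 = 376651 - 1*9600 = 376651 - 9600 = 367051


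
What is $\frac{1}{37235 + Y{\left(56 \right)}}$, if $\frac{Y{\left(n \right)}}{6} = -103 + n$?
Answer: $\frac{1}{36953} \approx 2.7061 \cdot 10^{-5}$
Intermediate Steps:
$Y{\left(n \right)} = -618 + 6 n$ ($Y{\left(n \right)} = 6 \left(-103 + n\right) = -618 + 6 n$)
$\frac{1}{37235 + Y{\left(56 \right)}} = \frac{1}{37235 + \left(-618 + 6 \cdot 56\right)} = \frac{1}{37235 + \left(-618 + 336\right)} = \frac{1}{37235 - 282} = \frac{1}{36953}$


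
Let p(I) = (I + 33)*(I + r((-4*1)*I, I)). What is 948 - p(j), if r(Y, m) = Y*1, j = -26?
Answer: 402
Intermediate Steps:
r(Y, m) = Y
p(I) = -3*I*(33 + I) (p(I) = (I + 33)*(I + (-4*1)*I) = (33 + I)*(I - 4*I) = (33 + I)*(-3*I) = -3*I*(33 + I))
948 - p(j) = 948 - 3*(-26)*(-33 - 1*(-26)) = 948 - 3*(-26)*(-33 + 26) = 948 - 3*(-26)*(-7) = 948 - 1*546 = 948 - 546 = 402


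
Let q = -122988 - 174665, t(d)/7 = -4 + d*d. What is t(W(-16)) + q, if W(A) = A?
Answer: -295889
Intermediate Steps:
t(d) = -28 + 7*d² (t(d) = 7*(-4 + d*d) = 7*(-4 + d²) = -28 + 7*d²)
q = -297653
t(W(-16)) + q = (-28 + 7*(-16)²) - 297653 = (-28 + 7*256) - 297653 = (-28 + 1792) - 297653 = 1764 - 297653 = -295889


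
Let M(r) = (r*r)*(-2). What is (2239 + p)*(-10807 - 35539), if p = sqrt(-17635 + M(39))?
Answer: -103768694 - 46346*I*sqrt(20677) ≈ -1.0377e+8 - 6.6643e+6*I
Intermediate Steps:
M(r) = -2*r**2 (M(r) = r**2*(-2) = -2*r**2)
p = I*sqrt(20677) (p = sqrt(-17635 - 2*39**2) = sqrt(-17635 - 2*1521) = sqrt(-17635 - 3042) = sqrt(-20677) = I*sqrt(20677) ≈ 143.79*I)
(2239 + p)*(-10807 - 35539) = (2239 + I*sqrt(20677))*(-10807 - 35539) = (2239 + I*sqrt(20677))*(-46346) = -103768694 - 46346*I*sqrt(20677)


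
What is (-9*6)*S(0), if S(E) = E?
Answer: 0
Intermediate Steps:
(-9*6)*S(0) = -9*6*0 = -54*0 = 0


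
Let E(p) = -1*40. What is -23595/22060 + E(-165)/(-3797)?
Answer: -17741563/16752364 ≈ -1.0590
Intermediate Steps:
E(p) = -40
-23595/22060 + E(-165)/(-3797) = -23595/22060 - 40/(-3797) = -23595*1/22060 - 40*(-1/3797) = -4719/4412 + 40/3797 = -17741563/16752364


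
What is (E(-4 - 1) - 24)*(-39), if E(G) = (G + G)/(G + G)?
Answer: 897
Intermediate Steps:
E(G) = 1 (E(G) = (2*G)/((2*G)) = (2*G)*(1/(2*G)) = 1)
(E(-4 - 1) - 24)*(-39) = (1 - 24)*(-39) = -23*(-39) = 897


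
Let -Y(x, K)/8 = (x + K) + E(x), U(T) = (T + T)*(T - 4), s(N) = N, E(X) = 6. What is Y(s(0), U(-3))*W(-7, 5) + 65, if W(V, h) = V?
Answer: 2753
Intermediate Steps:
U(T) = 2*T*(-4 + T) (U(T) = (2*T)*(-4 + T) = 2*T*(-4 + T))
Y(x, K) = -48 - 8*K - 8*x (Y(x, K) = -8*((x + K) + 6) = -8*((K + x) + 6) = -8*(6 + K + x) = -48 - 8*K - 8*x)
Y(s(0), U(-3))*W(-7, 5) + 65 = (-48 - 16*(-3)*(-4 - 3) - 8*0)*(-7) + 65 = (-48 - 16*(-3)*(-7) + 0)*(-7) + 65 = (-48 - 8*42 + 0)*(-7) + 65 = (-48 - 336 + 0)*(-7) + 65 = -384*(-7) + 65 = 2688 + 65 = 2753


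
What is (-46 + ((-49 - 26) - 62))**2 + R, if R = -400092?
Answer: -366603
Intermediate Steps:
(-46 + ((-49 - 26) - 62))**2 + R = (-46 + ((-49 - 26) - 62))**2 - 400092 = (-46 + (-75 - 62))**2 - 400092 = (-46 - 137)**2 - 400092 = (-183)**2 - 400092 = 33489 - 400092 = -366603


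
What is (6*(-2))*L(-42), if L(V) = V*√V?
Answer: 504*I*√42 ≈ 3266.3*I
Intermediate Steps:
L(V) = V^(3/2)
(6*(-2))*L(-42) = (6*(-2))*(-42)^(3/2) = -(-504)*I*√42 = 504*I*√42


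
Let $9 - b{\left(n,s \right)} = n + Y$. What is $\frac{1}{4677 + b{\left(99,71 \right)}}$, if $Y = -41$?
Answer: $\frac{1}{4628} \approx 0.00021608$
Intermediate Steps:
$b{\left(n,s \right)} = 50 - n$ ($b{\left(n,s \right)} = 9 - \left(n - 41\right) = 9 - \left(-41 + n\right) = 50 - n$)
$\frac{1}{4677 + b{\left(99,71 \right)}} = \frac{1}{4677 + \left(50 - 99\right)} = \frac{1}{4677 - 49} = \frac{1}{4628}$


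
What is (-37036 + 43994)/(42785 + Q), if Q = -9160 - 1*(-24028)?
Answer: 6958/57653 ≈ 0.12069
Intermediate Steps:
Q = 14868 (Q = -9160 + 24028 = 14868)
(-37036 + 43994)/(42785 + Q) = (-37036 + 43994)/(42785 + 14868) = 6958/57653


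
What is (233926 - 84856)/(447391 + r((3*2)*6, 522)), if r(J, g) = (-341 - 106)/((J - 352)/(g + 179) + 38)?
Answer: 261588036/785060837 ≈ 0.33321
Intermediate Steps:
r(J, g) = -447/(38 + (-352 + J)/(179 + g)) (r(J, g) = -447/((-352 + J)/(179 + g) + 38) = -447/(38 + (-352 + J)/(179 + g)))
(233926 - 84856)/(447391 + r((3*2)*6, 522)) = (233926 - 84856)/(447391 + 447*(-179 - 1*522)/(6450 + (3*2)*6 + 38*522)) = 149070/(447391 + 447*(-179 - 522)/(6450 + 6*6 + 19836)) = 149070/(447391 + 447*(-701)/(6450 + 36 + 19836)) = 149070/(447391 + 447*(-701)/26322) = 149070/(447391 + 447*(1/26322)*(-701)) = 149070/(447391 - 104449/8774) = 149070/(3925304185/8774) = 149070*(8774/3925304185) = 261588036/785060837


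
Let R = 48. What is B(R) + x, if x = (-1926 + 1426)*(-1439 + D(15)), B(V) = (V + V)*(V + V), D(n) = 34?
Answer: 711716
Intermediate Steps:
B(V) = 4*V**2 (B(V) = (2*V)*(2*V) = 4*V**2)
x = 702500 (x = (-1926 + 1426)*(-1439 + 34) = -500*(-1405) = 702500)
B(R) + x = 4*48**2 + 702500 = 4*2304 + 702500 = 9216 + 702500 = 711716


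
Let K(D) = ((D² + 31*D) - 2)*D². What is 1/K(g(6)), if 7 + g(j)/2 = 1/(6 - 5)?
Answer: -1/33120 ≈ -3.0193e-5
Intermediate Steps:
g(j) = -12 (g(j) = -14 + 2/(6 - 5) = -14 + 2/1 = -14 + 2*1 = -14 + 2 = -12)
K(D) = D²*(-2 + D² + 31*D) (K(D) = (-2 + D² + 31*D)*D² = D²*(-2 + D² + 31*D))
1/K(g(6)) = 1/((-12)²*(-2 + (-12)² + 31*(-12))) = 1/(144*(-2 + 144 - 372)) = 1/(144*(-230)) = 1/(-33120) = -1/33120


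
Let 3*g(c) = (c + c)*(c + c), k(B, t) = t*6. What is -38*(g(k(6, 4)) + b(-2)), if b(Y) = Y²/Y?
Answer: -29108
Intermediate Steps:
k(B, t) = 6*t
g(c) = 4*c²/3 (g(c) = ((c + c)*(c + c))/3 = ((2*c)*(2*c))/3 = (4*c²)/3 = 4*c²/3)
b(Y) = Y
-38*(g(k(6, 4)) + b(-2)) = -38*(4*(6*4)²/3 - 2) = -38*((4/3)*24² - 2) = -38*((4/3)*576 - 2) = -38*(768 - 2) = -38*766 = -29108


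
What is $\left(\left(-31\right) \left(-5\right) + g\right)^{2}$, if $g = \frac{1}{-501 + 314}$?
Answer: $\frac{840072256}{34969} \approx 24023.0$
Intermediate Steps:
$g = - \frac{1}{187}$ ($g = \frac{1}{-187} = - \frac{1}{187} \approx -0.0053476$)
$\left(\left(-31\right) \left(-5\right) + g\right)^{2} = \left(\left(-31\right) \left(-5\right) - \frac{1}{187}\right)^{2} = \left(155 - \frac{1}{187}\right)^{2} = \left(\frac{28984}{187}\right)^{2} = \frac{840072256}{34969}$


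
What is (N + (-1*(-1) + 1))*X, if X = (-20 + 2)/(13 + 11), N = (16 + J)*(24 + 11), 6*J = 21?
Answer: -4107/8 ≈ -513.38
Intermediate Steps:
J = 7/2 (J = (1/6)*21 = 7/2 ≈ 3.5000)
N = 1365/2 (N = (16 + 7/2)*(24 + 11) = (39/2)*35 = 1365/2 ≈ 682.50)
X = -3/4 (X = -18/24 = -18*1/24 = -3/4 ≈ -0.75000)
(N + (-1*(-1) + 1))*X = (1365/2 + (-1*(-1) + 1))*(-3/4) = (1365/2 + (1 + 1))*(-3/4) = (1365/2 + 2)*(-3/4) = (1369/2)*(-3/4) = -4107/8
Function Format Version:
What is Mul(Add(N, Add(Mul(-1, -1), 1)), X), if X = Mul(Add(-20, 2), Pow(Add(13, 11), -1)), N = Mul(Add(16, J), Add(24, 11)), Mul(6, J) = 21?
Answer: Rational(-4107, 8) ≈ -513.38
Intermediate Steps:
J = Rational(7, 2) (J = Mul(Rational(1, 6), 21) = Rational(7, 2) ≈ 3.5000)
N = Rational(1365, 2) (N = Mul(Add(16, Rational(7, 2)), Add(24, 11)) = Mul(Rational(39, 2), 35) = Rational(1365, 2) ≈ 682.50)
X = Rational(-3, 4) (X = Mul(-18, Pow(24, -1)) = Mul(-18, Rational(1, 24)) = Rational(-3, 4) ≈ -0.75000)
Mul(Add(N, Add(Mul(-1, -1), 1)), X) = Mul(Add(Rational(1365, 2), Add(Mul(-1, -1), 1)), Rational(-3, 4)) = Mul(Add(Rational(1365, 2), Add(1, 1)), Rational(-3, 4)) = Mul(Add(Rational(1365, 2), 2), Rational(-3, 4)) = Mul(Rational(1369, 2), Rational(-3, 4)) = Rational(-4107, 8)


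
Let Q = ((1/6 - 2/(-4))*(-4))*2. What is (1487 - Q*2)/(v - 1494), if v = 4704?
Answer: 4493/9630 ≈ 0.46656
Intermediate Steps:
Q = -16/3 (Q = ((1*(1/6) - 2*(-1/4))*(-4))*2 = ((1/6 + 1/2)*(-4))*2 = ((2/3)*(-4))*2 = -8/3*2 = -16/3 ≈ -5.3333)
(1487 - Q*2)/(v - 1494) = (1487 - 1*(-16/3)*2)/(4704 - 1494) = (1487 + (16/3)*2)/3210 = (1487 + 32/3)*(1/3210) = (4493/3)*(1/3210) = 4493/9630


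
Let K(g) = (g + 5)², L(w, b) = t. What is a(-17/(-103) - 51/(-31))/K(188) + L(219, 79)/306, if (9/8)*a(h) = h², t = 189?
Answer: 71784261954989/116207425980306 ≈ 0.61773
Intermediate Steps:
L(w, b) = 189
K(g) = (5 + g)²
a(h) = 8*h²/9
a(-17/(-103) - 51/(-31))/K(188) + L(219, 79)/306 = (8*(-17/(-103) - 51/(-31))²/9)/((5 + 188)²) + 189/306 = (8*(-17*(-1/103) - 51*(-1/31))²/9)/(193²) + 189*(1/306) = (8*(17/103 + 51/31)²/9)/37249 + 21/34 = (8*(5780/3193)²/9)*(1/37249) + 21/34 = ((8/9)*(33408400/10195249))*(1/37249) + 21/34 = (267267200/91757241)*(1/37249) + 21/34 = 267267200/3417865470009 + 21/34 = 71784261954989/116207425980306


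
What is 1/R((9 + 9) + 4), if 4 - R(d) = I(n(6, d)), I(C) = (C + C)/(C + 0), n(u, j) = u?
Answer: ½ ≈ 0.50000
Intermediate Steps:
I(C) = 2 (I(C) = (2*C)/C = 2)
R(d) = 2 (R(d) = 4 - 1*2 = 4 - 2 = 2)
1/R((9 + 9) + 4) = 1/2 = ½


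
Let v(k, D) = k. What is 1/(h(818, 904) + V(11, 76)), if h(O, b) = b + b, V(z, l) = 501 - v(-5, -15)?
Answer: 1/2314 ≈ 0.00043215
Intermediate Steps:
V(z, l) = 506 (V(z, l) = 501 - 1*(-5) = 501 + 5 = 506)
h(O, b) = 2*b
1/(h(818, 904) + V(11, 76)) = 1/(2*904 + 506) = 1/(1808 + 506) = 1/2314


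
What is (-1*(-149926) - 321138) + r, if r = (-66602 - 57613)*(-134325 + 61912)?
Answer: 8994609583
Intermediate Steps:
r = 8994780795 (r = -124215*(-72413) = 8994780795)
(-1*(-149926) - 321138) + r = (-1*(-149926) - 321138) + 8994780795 = (149926 - 321138) + 8994780795 = -171212 + 8994780795 = 8994609583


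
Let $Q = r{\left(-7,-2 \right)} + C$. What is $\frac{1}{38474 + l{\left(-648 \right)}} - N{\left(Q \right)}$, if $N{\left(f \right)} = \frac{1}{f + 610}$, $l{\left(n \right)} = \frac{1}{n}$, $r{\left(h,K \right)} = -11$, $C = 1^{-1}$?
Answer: $- \frac{24542351}{14958690600} \approx -0.0016407$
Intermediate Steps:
$C = 1$
$Q = -10$ ($Q = -11 + 1 = -10$)
$N{\left(f \right)} = \frac{1}{610 + f}$
$\frac{1}{38474 + l{\left(-648 \right)}} - N{\left(Q \right)} = \frac{1}{38474 + \frac{1}{-648}} - \frac{1}{610 - 10} = \frac{1}{38474 - \frac{1}{648}} - \frac{1}{600} = \frac{1}{\frac{24931151}{648}} - \frac{1}{600} = \frac{648}{24931151} - \frac{1}{600} = - \frac{24542351}{14958690600}$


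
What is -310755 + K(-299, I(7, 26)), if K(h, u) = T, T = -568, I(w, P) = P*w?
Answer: -311323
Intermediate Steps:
K(h, u) = -568
-310755 + K(-299, I(7, 26)) = -310755 - 568 = -311323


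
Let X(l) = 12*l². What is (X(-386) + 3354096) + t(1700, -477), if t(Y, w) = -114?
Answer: 5141934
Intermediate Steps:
(X(-386) + 3354096) + t(1700, -477) = (12*(-386)² + 3354096) - 114 = (12*148996 + 3354096) - 114 = (1787952 + 3354096) - 114 = 5142048 - 114 = 5141934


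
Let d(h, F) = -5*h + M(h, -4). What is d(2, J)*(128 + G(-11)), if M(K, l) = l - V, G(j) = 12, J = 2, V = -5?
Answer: -1260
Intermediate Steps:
M(K, l) = 5 + l (M(K, l) = l - 1*(-5) = l + 5 = 5 + l)
d(h, F) = 1 - 5*h (d(h, F) = -5*h + (5 - 4) = -5*h + 1 = 1 - 5*h)
d(2, J)*(128 + G(-11)) = (1 - 5*2)*(128 + 12) = (1 - 10)*140 = -9*140 = -1260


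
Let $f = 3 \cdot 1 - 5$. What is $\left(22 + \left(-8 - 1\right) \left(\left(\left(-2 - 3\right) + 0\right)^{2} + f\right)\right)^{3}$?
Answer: $-6331625$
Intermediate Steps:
$f = -2$ ($f = 3 - 5 = -2$)
$\left(22 + \left(-8 - 1\right) \left(\left(\left(-2 - 3\right) + 0\right)^{2} + f\right)\right)^{3} = \left(22 + \left(-8 - 1\right) \left(\left(\left(-2 - 3\right) + 0\right)^{2} - 2\right)\right)^{3} = \left(22 - 9 \left(\left(-5 + 0\right)^{2} - 2\right)\right)^{3} = \left(22 - 9 \left(\left(-5\right)^{2} - 2\right)\right)^{3} = \left(22 - 9 \left(25 - 2\right)\right)^{3} = \left(22 - 207\right)^{3} = \left(-185\right)^{3} = -6331625$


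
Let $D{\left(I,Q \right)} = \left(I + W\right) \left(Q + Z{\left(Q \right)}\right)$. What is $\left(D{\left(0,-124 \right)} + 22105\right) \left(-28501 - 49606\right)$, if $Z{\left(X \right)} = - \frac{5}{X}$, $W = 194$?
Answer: $\frac{9410097039}{62} \approx 1.5178 \cdot 10^{8}$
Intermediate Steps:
$D{\left(I,Q \right)} = \left(194 + I\right) \left(Q - \frac{5}{Q}\right)$ ($D{\left(I,Q \right)} = \left(I + 194\right) \left(Q - \frac{5}{Q}\right) = \left(194 + I\right) \left(Q - \frac{5}{Q}\right)$)
$\left(D{\left(0,-124 \right)} + 22105\right) \left(-28501 - 49606\right) = \left(\frac{-970 - 0 + \left(-124\right)^{2} \left(194 + 0\right)}{-124} + 22105\right) \left(-28501 - 49606\right) = \left(- \frac{-970 + 0 + 15376 \cdot 194}{124} + 22105\right) \left(-78107\right) = \left(- \frac{-970 + 0 + 2982944}{124} + 22105\right) \left(-78107\right) = \left(\left(- \frac{1}{124}\right) 2981974 + 22105\right) \left(-78107\right) = \left(- \frac{1490987}{62} + 22105\right) \left(-78107\right) = \left(- \frac{120477}{62}\right) \left(-78107\right) = \frac{9410097039}{62}$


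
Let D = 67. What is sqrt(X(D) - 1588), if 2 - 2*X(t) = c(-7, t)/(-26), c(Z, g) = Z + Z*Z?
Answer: I*sqrt(1072266)/26 ≈ 39.827*I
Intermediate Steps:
c(Z, g) = Z + Z**2
X(t) = 47/26 (X(t) = 1 - (-7*(1 - 7))/(2*(-26)) = 1 - (-7*(-6))*(-1)/(2*26) = 1 - 21*(-1)/26 = 1 - 1/2*(-21/13) = 1 + 21/26 = 47/26)
sqrt(X(D) - 1588) = sqrt(47/26 - 1588) = sqrt(-41241/26) = I*sqrt(1072266)/26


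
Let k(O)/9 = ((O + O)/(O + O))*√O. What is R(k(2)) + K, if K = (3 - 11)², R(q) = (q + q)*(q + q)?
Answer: 712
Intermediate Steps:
k(O) = 9*√O (k(O) = 9*(((O + O)/(O + O))*√O) = 9*(((2*O)/((2*O)))*√O) = 9*(((2*O)*(1/(2*O)))*√O) = 9*(1*√O) = 9*√O)
R(q) = 4*q² (R(q) = (2*q)*(2*q) = 4*q²)
K = 64 (K = (-8)² = 64)
R(k(2)) + K = 4*(9*√2)² + 64 = 4*162 + 64 = 648 + 64 = 712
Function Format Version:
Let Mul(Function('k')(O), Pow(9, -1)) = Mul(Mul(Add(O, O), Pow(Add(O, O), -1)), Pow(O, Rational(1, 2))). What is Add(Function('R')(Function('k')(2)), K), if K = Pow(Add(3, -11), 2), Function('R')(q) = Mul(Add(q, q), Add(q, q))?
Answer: 712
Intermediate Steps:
Function('k')(O) = Mul(9, Pow(O, Rational(1, 2))) (Function('k')(O) = Mul(9, Mul(Mul(Add(O, O), Pow(Add(O, O), -1)), Pow(O, Rational(1, 2)))) = Mul(9, Mul(Mul(Mul(2, O), Pow(Mul(2, O), -1)), Pow(O, Rational(1, 2)))) = Mul(9, Mul(Mul(Mul(2, O), Mul(Rational(1, 2), Pow(O, -1))), Pow(O, Rational(1, 2)))) = Mul(9, Mul(1, Pow(O, Rational(1, 2)))) = Mul(9, Pow(O, Rational(1, 2))))
Function('R')(q) = Mul(4, Pow(q, 2)) (Function('R')(q) = Mul(Mul(2, q), Mul(2, q)) = Mul(4, Pow(q, 2)))
K = 64 (K = Pow(-8, 2) = 64)
Add(Function('R')(Function('k')(2)), K) = Add(Mul(4, Pow(Mul(9, Pow(2, Rational(1, 2))), 2)), 64) = Add(Mul(4, 162), 64) = Add(648, 64) = 712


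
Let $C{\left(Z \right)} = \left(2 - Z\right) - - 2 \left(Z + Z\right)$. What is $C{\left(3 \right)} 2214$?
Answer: $24354$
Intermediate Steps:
$C{\left(Z \right)} = 2 + 3 Z$ ($C{\left(Z \right)} = \left(2 - Z\right) - - 2 \cdot 2 Z = \left(2 - Z\right) - - 4 Z = \left(2 - Z\right) + 4 Z = 2 + 3 Z$)
$C{\left(3 \right)} 2214 = \left(2 + 3 \cdot 3\right) 2214 = \left(2 + 9\right) 2214 = 11 \cdot 2214 = 24354$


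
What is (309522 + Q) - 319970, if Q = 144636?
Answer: 134188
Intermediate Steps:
(309522 + Q) - 319970 = (309522 + 144636) - 319970 = 454158 - 319970 = 134188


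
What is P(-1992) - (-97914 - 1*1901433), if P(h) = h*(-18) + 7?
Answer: 2035210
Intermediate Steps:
P(h) = 7 - 18*h (P(h) = -18*h + 7 = 7 - 18*h)
P(-1992) - (-97914 - 1*1901433) = (7 - 18*(-1992)) - (-97914 - 1*1901433) = (7 + 35856) - (-97914 - 1901433) = 35863 - 1*(-1999347) = 35863 + 1999347 = 2035210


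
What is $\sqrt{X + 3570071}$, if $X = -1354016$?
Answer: $\sqrt{2216055} \approx 1488.6$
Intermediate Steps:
$\sqrt{X + 3570071} = \sqrt{-1354016 + 3570071} = \sqrt{2216055}$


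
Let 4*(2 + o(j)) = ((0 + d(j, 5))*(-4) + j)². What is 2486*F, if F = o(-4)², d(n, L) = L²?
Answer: 18149798744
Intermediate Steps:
o(j) = -2 + (-100 + j)²/4 (o(j) = -2 + ((0 + 5²)*(-4) + j)²/4 = -2 + ((0 + 25)*(-4) + j)²/4 = -2 + (25*(-4) + j)²/4 = -2 + (-100 + j)²/4)
F = 7300804 (F = (-2 + (-100 - 4)²/4)² = (-2 + (¼)*(-104)²)² = (-2 + (¼)*10816)² = (-2 + 2704)² = 2702² = 7300804)
2486*F = 2486*7300804 = 18149798744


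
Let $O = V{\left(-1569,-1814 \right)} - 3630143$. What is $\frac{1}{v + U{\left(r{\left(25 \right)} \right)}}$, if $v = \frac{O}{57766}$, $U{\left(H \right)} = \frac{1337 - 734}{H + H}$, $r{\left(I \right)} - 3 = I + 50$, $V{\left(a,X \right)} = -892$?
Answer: $- \frac{1501916}{88601427} \approx -0.016951$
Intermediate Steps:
$r{\left(I \right)} = 53 + I$ ($r{\left(I \right)} = 3 + \left(I + 50\right) = 3 + \left(50 + I\right) = 53 + I$)
$O = -3631035$ ($O = -892 - 3630143 = -3631035$)
$U{\left(H \right)} = \frac{603}{2 H}$
$v = - \frac{3631035}{57766} \approx -62.858$
$\frac{1}{v + U{\left(r{\left(25 \right)} \right)}} = \frac{1}{- \frac{3631035}{57766} + \frac{603}{2 \left(53 + 25\right)}} = \frac{1}{- \frac{3631035}{57766} + \frac{603}{2 \cdot 78}} = \frac{1}{- \frac{3631035}{57766} + \frac{603}{2} \cdot \frac{1}{78}} = \frac{1}{- \frac{3631035}{57766} + \frac{201}{52}} = \frac{1}{- \frac{88601427}{1501916}} = - \frac{1501916}{88601427}$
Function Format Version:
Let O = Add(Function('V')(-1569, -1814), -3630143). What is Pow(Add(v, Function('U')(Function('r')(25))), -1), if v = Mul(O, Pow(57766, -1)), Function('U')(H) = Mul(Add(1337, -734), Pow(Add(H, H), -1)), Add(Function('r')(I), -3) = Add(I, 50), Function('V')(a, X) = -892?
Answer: Rational(-1501916, 88601427) ≈ -0.016951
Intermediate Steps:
Function('r')(I) = Add(53, I) (Function('r')(I) = Add(3, Add(I, 50)) = Add(3, Add(50, I)) = Add(53, I))
O = -3631035 (O = Add(-892, -3630143) = -3631035)
Function('U')(H) = Mul(Rational(603, 2), Pow(H, -1)) (Function('U')(H) = Mul(603, Pow(Mul(2, H), -1)) = Mul(603, Mul(Rational(1, 2), Pow(H, -1))) = Mul(Rational(603, 2), Pow(H, -1)))
v = Rational(-3631035, 57766) (v = Mul(-3631035, Pow(57766, -1)) = Mul(-3631035, Rational(1, 57766)) = Rational(-3631035, 57766) ≈ -62.858)
Pow(Add(v, Function('U')(Function('r')(25))), -1) = Pow(Add(Rational(-3631035, 57766), Mul(Rational(603, 2), Pow(Add(53, 25), -1))), -1) = Pow(Add(Rational(-3631035, 57766), Mul(Rational(603, 2), Pow(78, -1))), -1) = Pow(Add(Rational(-3631035, 57766), Mul(Rational(603, 2), Rational(1, 78))), -1) = Pow(Add(Rational(-3631035, 57766), Rational(201, 52)), -1) = Pow(Rational(-88601427, 1501916), -1) = Rational(-1501916, 88601427)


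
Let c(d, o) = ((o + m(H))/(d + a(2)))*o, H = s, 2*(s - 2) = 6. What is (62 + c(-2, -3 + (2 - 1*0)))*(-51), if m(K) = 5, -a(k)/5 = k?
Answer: -3179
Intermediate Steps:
s = 5 (s = 2 + (½)*6 = 2 + 3 = 5)
a(k) = -5*k
H = 5
c(d, o) = o*(5 + o)/(-10 + d) (c(d, o) = ((o + 5)/(d - 5*2))*o = ((5 + o)/(d - 10))*o = ((5 + o)/(-10 + d))*o = o*(5 + o)/(-10 + d))
(62 + c(-2, -3 + (2 - 1*0)))*(-51) = (62 + (-3 + (2 - 1*0))*(5 + (-3 + (2 - 1*0)))/(-10 - 2))*(-51) = (62 + (-3 + (2 + 0))*(5 + (-3 + (2 + 0)))/(-12))*(-51) = (62 + (-3 + 2)*(-1/12)*(5 + (-3 + 2)))*(-51) = (62 - 1*(-1/12)*(5 - 1))*(-51) = (62 - 1*(-1/12)*4)*(-51) = (62 + ⅓)*(-51) = (187/3)*(-51) = -3179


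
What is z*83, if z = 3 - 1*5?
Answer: -166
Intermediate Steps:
z = -2 (z = 3 - 5 = -2)
z*83 = -2*83 = -166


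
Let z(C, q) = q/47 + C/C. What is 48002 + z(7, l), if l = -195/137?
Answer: 309091122/6439 ≈ 48003.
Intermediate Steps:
l = -195/137 (l = -195*1/137 = -195/137 ≈ -1.4234)
z(C, q) = 1 + q/47 (z(C, q) = q*(1/47) + 1 = q/47 + 1 = 1 + q/47)
48002 + z(7, l) = 48002 + (1 + (1/47)*(-195/137)) = 48002 + (1 - 195/6439) = 48002 + 6244/6439 = 309091122/6439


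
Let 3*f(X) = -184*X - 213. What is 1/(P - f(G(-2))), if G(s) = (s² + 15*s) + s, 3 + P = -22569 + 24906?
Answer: 3/2063 ≈ 0.0014542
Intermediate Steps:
P = 2334 (P = -3 + (-22569 + 24906) = -3 + 2337 = 2334)
G(s) = s² + 16*s
f(X) = -71 - 184*X/3 (f(X) = (-184*X - 213)/3 = (-213 - 184*X)/3 = -71 - 184*X/3)
1/(P - f(G(-2))) = 1/(2334 - (-71 - (-368)*(16 - 2)/3)) = 1/(2334 - (-71 - (-368)*14/3)) = 1/(2334 - (-71 - 184/3*(-28))) = 1/(2334 - (-71 + 5152/3)) = 1/(2334 - 1*4939/3) = 1/(2334 - 4939/3) = 1/(2063/3) = 3/2063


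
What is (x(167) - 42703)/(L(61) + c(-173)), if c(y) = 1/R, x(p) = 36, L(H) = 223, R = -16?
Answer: -682672/3567 ≈ -191.39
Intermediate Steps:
c(y) = -1/16 (c(y) = 1/(-16) = -1/16)
(x(167) - 42703)/(L(61) + c(-173)) = (36 - 42703)/(223 - 1/16) = -42667/3567/16 = -42667*16/3567 = -682672/3567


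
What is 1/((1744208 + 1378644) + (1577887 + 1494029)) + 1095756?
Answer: 6787954204609/6194768 ≈ 1.0958e+6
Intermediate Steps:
1/((1744208 + 1378644) + (1577887 + 1494029)) + 1095756 = 1/(3122852 + 3071916) + 1095756 = 1/6194768 + 1095756 = 6787954204609/6194768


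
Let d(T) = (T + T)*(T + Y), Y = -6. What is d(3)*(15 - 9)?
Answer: -108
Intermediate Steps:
d(T) = 2*T*(-6 + T) (d(T) = (T + T)*(T - 6) = (2*T)*(-6 + T) = 2*T*(-6 + T))
d(3)*(15 - 9) = (2*3*(-6 + 3))*(15 - 9) = (2*3*(-3))*6 = -18*6 = -108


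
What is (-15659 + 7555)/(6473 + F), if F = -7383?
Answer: 4052/455 ≈ 8.9055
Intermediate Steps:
(-15659 + 7555)/(6473 + F) = (-15659 + 7555)/(6473 - 7383) = -8104/(-910) = -8104*(-1/910) = 4052/455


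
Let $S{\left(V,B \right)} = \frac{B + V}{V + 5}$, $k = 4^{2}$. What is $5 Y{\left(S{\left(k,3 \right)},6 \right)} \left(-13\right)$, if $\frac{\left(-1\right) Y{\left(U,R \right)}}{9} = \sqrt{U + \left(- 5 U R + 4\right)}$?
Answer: $\frac{195 i \sqrt{9807}}{7} \approx 2758.7 i$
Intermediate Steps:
$k = 16$
$S{\left(V,B \right)} = \frac{B + V}{5 + V}$
$Y{\left(U,R \right)} = - 9 \sqrt{4 + U - 5 R U}$ ($Y{\left(U,R \right)} = - 9 \sqrt{U + \left(- 5 U R + 4\right)} = - 9 \sqrt{U - \left(-4 + 5 R U\right)} = - 9 \sqrt{4 + U - 5 R U}$)
$5 Y{\left(S{\left(k,3 \right)},6 \right)} \left(-13\right) = 5 \left(- 9 \sqrt{4 + \frac{3 + 16}{5 + 16} - 30 \frac{3 + 16}{5 + 16}}\right) \left(-13\right) = 5 \left(- 9 \sqrt{4 + \frac{1}{21} \cdot 19 - 30 \cdot \frac{1}{21} \cdot 19}\right) \left(-13\right) = 5 \left(- 9 \sqrt{4 + \frac{19}{21} - 30 \cdot \frac{19}{21}}\right) \left(-13\right) = 5 \left(- 9 \sqrt{4 + \frac{19}{21} - \frac{190}{7}}\right) \left(-13\right) = 5 \left(- 9 \sqrt{- \frac{467}{21}}\right) \left(-13\right) = 5 \left(- 9 \frac{i \sqrt{9807}}{21}\right) \left(-13\right) = 5 \left(- \frac{3 i \sqrt{9807}}{7}\right) \left(-13\right) = - \frac{15 i \sqrt{9807}}{7} \left(-13\right) = \frac{195 i \sqrt{9807}}{7}$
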